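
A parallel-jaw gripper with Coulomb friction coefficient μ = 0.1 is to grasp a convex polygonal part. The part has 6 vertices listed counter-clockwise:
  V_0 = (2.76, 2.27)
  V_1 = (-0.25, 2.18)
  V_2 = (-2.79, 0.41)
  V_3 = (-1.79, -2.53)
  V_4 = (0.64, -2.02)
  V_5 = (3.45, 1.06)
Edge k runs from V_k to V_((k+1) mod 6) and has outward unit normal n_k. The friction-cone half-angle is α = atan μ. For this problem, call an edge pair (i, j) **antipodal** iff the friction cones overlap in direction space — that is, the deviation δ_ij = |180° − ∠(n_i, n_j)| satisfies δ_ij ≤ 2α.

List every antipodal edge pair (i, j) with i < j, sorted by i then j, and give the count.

count = 2; pairs: (0,3), (2,5)

α = atan 0.1 = 5.71°;  2α = 11.42°
n_0 = (-0.0299, +0.9996)
n_1 = (-0.5717, +0.8204)
n_2 = (-0.9467, -0.3220)
n_3 = (+0.2054, -0.9787)
n_4 = (+0.7387, -0.6740)
n_5 = (+0.8687, +0.4954)
  (0,1): δ = 146.84°  ·
  (0,2): δ = 72.93°  ·
  (0,3): δ = 10.14°  ✓
  (0,4): δ = 45.91°  ·
  (0,5): δ = 117.98°  ·
  (1,2): δ = 106.09°  ·
  (1,3): δ = 23.02°  ·
  (1,4): δ = 12.75°  ·
  (1,5): δ = 84.82°  ·
  (2,3): δ = 96.93°  ·
  (2,4): δ = 61.16°  ·
  (2,5): δ = 10.91°  ✓
  (3,4): δ = 144.23°  ·
  (3,5): δ = 72.16°  ·
  (4,5): δ = 107.93°  ·
antipodal pairs: 2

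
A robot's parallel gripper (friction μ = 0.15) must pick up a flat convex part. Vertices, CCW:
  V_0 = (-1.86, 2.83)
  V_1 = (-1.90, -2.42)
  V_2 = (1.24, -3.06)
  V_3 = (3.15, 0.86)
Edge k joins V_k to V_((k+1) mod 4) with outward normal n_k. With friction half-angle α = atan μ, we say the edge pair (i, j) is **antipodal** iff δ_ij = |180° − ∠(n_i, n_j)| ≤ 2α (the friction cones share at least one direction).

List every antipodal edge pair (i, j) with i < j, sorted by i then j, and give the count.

count = 1; pairs: (1,3)

α = atan 0.15 = 8.53°;  2α = 17.06°
n_0 = (-1.0000, +0.0076)
n_1 = (-0.1997, -0.9799)
n_2 = (+0.8990, -0.4380)
n_3 = (+0.3659, +0.9306)
  (0,1): δ = 101.08°  ·
  (0,2): δ = 25.54°  ·
  (0,3): δ = 68.97°  ·
  (1,2): δ = 104.46°  ·
  (1,3): δ = 9.95°  ✓
  (2,3): δ = 85.49°  ·
antipodal pairs: 1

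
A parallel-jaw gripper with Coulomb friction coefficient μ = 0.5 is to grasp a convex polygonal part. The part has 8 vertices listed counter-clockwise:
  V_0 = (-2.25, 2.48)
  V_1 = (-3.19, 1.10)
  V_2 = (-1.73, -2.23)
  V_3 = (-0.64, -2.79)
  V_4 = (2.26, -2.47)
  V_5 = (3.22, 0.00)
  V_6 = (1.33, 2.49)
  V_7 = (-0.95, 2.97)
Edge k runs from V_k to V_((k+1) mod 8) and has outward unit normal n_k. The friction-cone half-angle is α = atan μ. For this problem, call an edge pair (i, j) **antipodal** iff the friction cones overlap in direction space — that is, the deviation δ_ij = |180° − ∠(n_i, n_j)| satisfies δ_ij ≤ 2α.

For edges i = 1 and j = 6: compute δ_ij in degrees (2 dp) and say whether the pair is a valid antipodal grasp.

δ = 54.44°, invalid

α = atan 0.5 = 26.57°;  2α = 53.13°
edge 1: e_1 = (+1.46, -3.33);  n_1 = (-0.9158, -0.4015)
edge 6: e_6 = (-2.28, +0.48);  n_6 = (+0.2060, +0.9785)
∠(n_1, n_6) = 125.56°
δ = |180° − 125.56°| = 54.44°
54.44° > 2α = 53.13°  →  invalid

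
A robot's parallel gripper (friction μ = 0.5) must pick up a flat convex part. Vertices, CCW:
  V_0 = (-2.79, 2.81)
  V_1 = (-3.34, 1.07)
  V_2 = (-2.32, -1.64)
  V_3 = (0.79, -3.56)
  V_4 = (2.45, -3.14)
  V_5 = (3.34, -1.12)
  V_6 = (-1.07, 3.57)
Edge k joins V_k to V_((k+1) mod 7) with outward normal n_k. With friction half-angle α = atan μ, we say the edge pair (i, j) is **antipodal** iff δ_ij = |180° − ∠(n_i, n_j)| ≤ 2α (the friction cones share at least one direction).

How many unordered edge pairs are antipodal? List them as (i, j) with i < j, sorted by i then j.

count = 6; pairs: (0,4), (1,4), (1,5), (2,5), (3,6), (4,6)

α = atan 0.5 = 26.57°;  2α = 53.13°
n_0 = (-0.9535, +0.3014)
n_1 = (-0.9359, -0.3523)
n_2 = (-0.5253, -0.8509)
n_3 = (+0.2453, -0.9695)
n_4 = (+0.9151, -0.4032)
n_5 = (+0.7285, +0.6850)
n_6 = (-0.4042, +0.9147)
  (0,1): δ = 141.83°  ·
  (0,2): δ = 104.15°  ·
  (0,3): δ = 58.26°  ·
  (0,4): δ = 6.24°  ✓
  (0,5): δ = 60.78°  ·
  (0,6): δ = 131.38°  ·
  (1,2): δ = 142.32°  ·
  (1,3): δ = 96.43°  ·
  (1,4): δ = 44.40°  ✓
  (1,5): δ = 22.61°  ✓
  (1,6): δ = 93.21°  ·
  (2,3): δ = 134.11°  ·
  (2,4): δ = 82.09°  ·
  (2,5): δ = 15.07°  ✓
  (2,6): δ = 55.53°  ·
  (3,4): δ = 127.98°  ·
  (3,5): δ = 60.96°  ·
  (3,6): δ = 9.64°  ✓
  (4,5): δ = 112.98°  ·
  (4,6): δ = 42.38°  ✓
  (5,6): δ = 109.40°  ·
antipodal pairs: 6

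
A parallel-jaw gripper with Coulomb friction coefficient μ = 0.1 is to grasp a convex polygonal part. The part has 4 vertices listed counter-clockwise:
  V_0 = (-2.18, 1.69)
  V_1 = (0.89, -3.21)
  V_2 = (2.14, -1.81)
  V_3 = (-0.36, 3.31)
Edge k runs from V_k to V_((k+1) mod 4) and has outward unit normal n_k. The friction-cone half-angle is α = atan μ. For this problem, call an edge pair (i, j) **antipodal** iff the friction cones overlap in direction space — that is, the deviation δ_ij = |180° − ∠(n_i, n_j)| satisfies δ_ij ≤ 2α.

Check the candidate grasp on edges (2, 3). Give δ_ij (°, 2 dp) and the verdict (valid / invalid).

δ = 74.35°, invalid

α = atan 0.1 = 5.71°;  2α = 11.42°
edge 2: e_2 = (-2.50, +5.12);  n_2 = (+0.8986, +0.4388)
edge 3: e_3 = (-1.82, -1.62);  n_3 = (-0.6649, +0.7470)
∠(n_2, n_3) = 105.65°
δ = |180° − 105.65°| = 74.35°
74.35° > 2α = 11.42°  →  invalid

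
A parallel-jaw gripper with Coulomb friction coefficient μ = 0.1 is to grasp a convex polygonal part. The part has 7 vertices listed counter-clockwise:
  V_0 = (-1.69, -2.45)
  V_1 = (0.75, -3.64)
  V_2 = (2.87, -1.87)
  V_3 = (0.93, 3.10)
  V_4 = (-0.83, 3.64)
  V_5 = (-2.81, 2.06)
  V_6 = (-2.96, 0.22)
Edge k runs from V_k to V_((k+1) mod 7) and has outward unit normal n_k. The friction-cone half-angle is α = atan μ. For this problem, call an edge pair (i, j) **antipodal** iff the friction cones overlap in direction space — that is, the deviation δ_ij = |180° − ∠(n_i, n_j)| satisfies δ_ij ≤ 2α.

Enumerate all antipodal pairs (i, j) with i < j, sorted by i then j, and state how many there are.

count = 3; pairs: (0,3), (1,4), (2,6)

α = atan 0.1 = 5.71°;  2α = 11.42°
n_0 = (-0.4384, -0.8988)
n_1 = (+0.6409, -0.7676)
n_2 = (+0.9315, +0.3636)
n_3 = (+0.2933, +0.9560)
n_4 = (-0.6237, +0.7816)
n_5 = (-0.9967, +0.0813)
n_6 = (-0.9030, -0.4295)
  (0,1): δ = 114.14°  ·
  (0,2): δ = 42.68°  ·
  (0,3): δ = 8.94°  ✓
  (0,4): δ = 64.59°  ·
  (0,5): δ = 111.34°  ·
  (0,6): δ = 141.44°  ·
  (1,2): δ = 108.54°  ·
  (1,3): δ = 56.92°  ·
  (1,4): δ = 1.27°  ✓
  (1,5): δ = 45.48°  ·
  (1,6): δ = 75.58°  ·
  (2,3): δ = 128.38°  ·
  (2,4): δ = 72.73°  ·
  (2,5): δ = 25.98°  ·
  (2,6): δ = 4.12°  ✓
  (3,4): δ = 124.35°  ·
  (3,5): δ = 77.60°  ·
  (3,6): δ = 47.50°  ·
  (4,5): δ = 133.25°  ·
  (4,6): δ = 103.15°  ·
  (5,6): δ = 149.90°  ·
antipodal pairs: 3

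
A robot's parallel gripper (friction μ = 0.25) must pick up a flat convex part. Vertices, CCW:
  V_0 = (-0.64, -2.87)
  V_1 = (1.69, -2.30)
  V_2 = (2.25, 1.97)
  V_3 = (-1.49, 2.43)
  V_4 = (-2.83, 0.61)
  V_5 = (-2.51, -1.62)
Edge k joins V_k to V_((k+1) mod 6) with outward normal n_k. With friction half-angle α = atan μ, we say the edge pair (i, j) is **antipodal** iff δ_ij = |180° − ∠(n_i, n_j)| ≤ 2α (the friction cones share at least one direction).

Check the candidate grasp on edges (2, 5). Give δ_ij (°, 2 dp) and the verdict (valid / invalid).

δ = 26.75°, valid

α = atan 0.25 = 14.04°;  2α = 28.07°
edge 2: e_2 = (-3.74, +0.46);  n_2 = (+0.1221, +0.9925)
edge 5: e_5 = (+1.87, -1.25);  n_5 = (-0.5557, -0.8314)
∠(n_2, n_5) = 153.25°
δ = |180° − 153.25°| = 26.75°
26.75° ≤ 2α = 28.07°  →  valid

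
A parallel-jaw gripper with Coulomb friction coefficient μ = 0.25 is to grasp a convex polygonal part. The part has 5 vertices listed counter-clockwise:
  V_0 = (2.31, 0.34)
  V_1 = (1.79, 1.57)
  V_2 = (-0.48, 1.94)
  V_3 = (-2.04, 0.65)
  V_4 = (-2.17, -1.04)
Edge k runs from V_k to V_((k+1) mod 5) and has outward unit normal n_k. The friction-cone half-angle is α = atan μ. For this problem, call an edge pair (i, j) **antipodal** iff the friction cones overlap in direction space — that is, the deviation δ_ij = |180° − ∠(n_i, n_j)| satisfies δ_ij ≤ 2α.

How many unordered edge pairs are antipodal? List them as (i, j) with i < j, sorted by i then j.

α = atan 0.25 = 14.04°;  2α = 28.07°
n_0 = (+0.9211, +0.3894)
n_1 = (+0.1609, +0.9870)
n_2 = (-0.6373, +0.7706)
n_3 = (-0.9971, +0.0767)
n_4 = (+0.2944, -0.9557)
  (0,1): δ = 122.17°  ·
  (0,2): δ = 73.33°  ·
  (0,3): δ = 27.32°  ✓
  (0,4): δ = 84.20°  ·
  (1,2): δ = 131.15°  ·
  (1,3): δ = 85.14°  ·
  (1,4): δ = 26.38°  ✓
  (2,3): δ = 133.99°  ·
  (2,4): δ = 22.47°  ✓
  (3,4): δ = 68.48°  ·
antipodal pairs: 3

count = 3; pairs: (0,3), (1,4), (2,4)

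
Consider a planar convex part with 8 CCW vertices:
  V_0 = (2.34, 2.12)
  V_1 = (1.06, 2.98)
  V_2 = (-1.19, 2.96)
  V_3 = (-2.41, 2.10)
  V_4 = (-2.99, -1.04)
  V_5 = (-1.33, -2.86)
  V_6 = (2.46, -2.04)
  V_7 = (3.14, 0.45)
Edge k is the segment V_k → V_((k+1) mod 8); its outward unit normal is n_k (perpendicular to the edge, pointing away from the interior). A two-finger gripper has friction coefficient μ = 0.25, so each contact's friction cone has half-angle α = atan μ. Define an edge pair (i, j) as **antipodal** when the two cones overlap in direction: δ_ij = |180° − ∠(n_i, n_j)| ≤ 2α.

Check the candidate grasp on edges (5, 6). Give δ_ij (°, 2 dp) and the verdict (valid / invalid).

δ = 117.48°, invalid

α = atan 0.25 = 14.04°;  2α = 28.07°
edge 5: e_5 = (+3.79, +0.82);  n_5 = (+0.2115, -0.9774)
edge 6: e_6 = (+0.68, +2.49);  n_6 = (+0.9647, -0.2634)
∠(n_5, n_6) = 62.52°
δ = |180° − 62.52°| = 117.48°
117.48° > 2α = 28.07°  →  invalid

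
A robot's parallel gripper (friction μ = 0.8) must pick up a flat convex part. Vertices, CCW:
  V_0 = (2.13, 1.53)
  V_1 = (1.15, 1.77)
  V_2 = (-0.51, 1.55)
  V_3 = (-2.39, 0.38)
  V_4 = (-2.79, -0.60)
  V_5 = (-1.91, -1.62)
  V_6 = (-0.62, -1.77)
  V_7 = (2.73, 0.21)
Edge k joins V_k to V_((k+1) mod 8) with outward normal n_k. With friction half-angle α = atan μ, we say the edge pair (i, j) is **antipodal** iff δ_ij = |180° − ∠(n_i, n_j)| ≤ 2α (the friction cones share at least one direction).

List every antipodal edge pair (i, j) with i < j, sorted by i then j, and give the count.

α = atan 0.8 = 38.66°;  2α = 77.32°
n_0 = (+0.2379, +0.9713)
n_1 = (-0.1314, +0.9913)
n_2 = (-0.5284, +0.8490)
n_3 = (-0.9258, +0.3779)
n_4 = (-0.7572, -0.6532)
n_5 = (-0.1155, -0.9933)
n_6 = (+0.5088, -0.8609)
n_7 = (+0.9104, +0.4138)
  (0,1): δ = 158.69°  ·
  (0,2): δ = 134.34°  ·
  (0,3): δ = 98.44°  ·
  (0,4): δ = 35.45°  ✓
  (0,5): δ = 7.13°  ✓
  (0,6): δ = 44.35°  ✓
  (0,7): δ = 128.20°  ·
  (1,2): δ = 155.65°  ·
  (1,3): δ = 119.75°  ·
  (1,4): δ = 56.76°  ✓
  (1,5): δ = 14.18°  ✓
  (1,6): δ = 23.04°  ✓
  (1,7): δ = 106.89°  ·
  (2,3): δ = 144.10°  ·
  (2,4): δ = 81.11°  ·
  (2,5): δ = 38.53°  ✓
  (2,6): δ = 1.31°  ✓
  (2,7): δ = 82.55°  ·
  (3,4): δ = 117.01°  ·
  (3,5): δ = 74.43°  ✓
  (3,6): δ = 37.21°  ✓
  (3,7): δ = 46.65°  ✓
  (4,5): δ = 137.42°  ·
  (4,6): δ = 100.20°  ·
  (4,7): δ = 16.34°  ✓
  (5,6): δ = 142.78°  ·
  (5,7): δ = 58.92°  ✓
  (6,7): δ = 96.14°  ·
antipodal pairs: 13

count = 13; pairs: (0,4), (0,5), (0,6), (1,4), (1,5), (1,6), (2,5), (2,6), (3,5), (3,6), (3,7), (4,7), (5,7)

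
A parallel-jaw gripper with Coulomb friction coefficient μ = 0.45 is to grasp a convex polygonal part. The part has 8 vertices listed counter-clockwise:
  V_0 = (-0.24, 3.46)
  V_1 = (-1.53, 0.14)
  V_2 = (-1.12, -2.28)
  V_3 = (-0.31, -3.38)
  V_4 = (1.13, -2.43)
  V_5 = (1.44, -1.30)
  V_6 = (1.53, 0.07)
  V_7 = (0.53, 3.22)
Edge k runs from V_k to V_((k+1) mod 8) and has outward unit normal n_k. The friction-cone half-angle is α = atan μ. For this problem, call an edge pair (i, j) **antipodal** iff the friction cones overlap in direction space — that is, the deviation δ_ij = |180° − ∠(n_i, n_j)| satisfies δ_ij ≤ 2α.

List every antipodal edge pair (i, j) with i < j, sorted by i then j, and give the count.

count = 10; pairs: (0,3), (0,4), (0,5), (0,6), (1,4), (1,5), (1,6), (2,5), (2,6), (2,7)

α = atan 0.45 = 24.23°;  2α = 48.46°
n_0 = (-0.9321, +0.3622)
n_1 = (-0.9859, -0.1670)
n_2 = (-0.8052, -0.5929)
n_3 = (+0.5507, -0.8347)
n_4 = (+0.9644, -0.2646)
n_5 = (+0.9978, -0.0656)
n_6 = (+0.9531, +0.3026)
n_7 = (+0.2976, +0.9547)
  (0,1): δ = 149.15°  ·
  (0,2): δ = 122.40°  ·
  (0,3): δ = 35.35°  ✓
  (0,4): δ = 5.89°  ✓
  (0,5): δ = 17.48°  ✓
  (0,6): δ = 38.85°  ✓
  (0,7): δ = 93.92°  ·
  (1,2): δ = 153.25°  ·
  (1,3): δ = 66.20°  ·
  (1,4): δ = 24.96°  ✓
  (1,5): δ = 13.37°  ✓
  (1,6): δ = 8.00°  ✓
  (1,7): δ = 63.07°  ·
  (2,3): δ = 92.95°  ·
  (2,4): δ = 51.71°  ·
  (2,5): δ = 40.13°  ✓
  (2,6): δ = 18.75°  ✓
  (2,7): δ = 36.32°  ✓
  (3,4): δ = 138.75°  ·
  (3,5): δ = 127.17°  ·
  (3,6): δ = 105.80°  ·
  (3,7): δ = 50.73°  ·
  (4,5): δ = 168.42°  ·
  (4,6): δ = 147.05°  ·
  (4,7): δ = 91.97°  ·
  (5,6): δ = 158.63°  ·
  (5,7): δ = 103.55°  ·
  (6,7): δ = 124.92°  ·
antipodal pairs: 10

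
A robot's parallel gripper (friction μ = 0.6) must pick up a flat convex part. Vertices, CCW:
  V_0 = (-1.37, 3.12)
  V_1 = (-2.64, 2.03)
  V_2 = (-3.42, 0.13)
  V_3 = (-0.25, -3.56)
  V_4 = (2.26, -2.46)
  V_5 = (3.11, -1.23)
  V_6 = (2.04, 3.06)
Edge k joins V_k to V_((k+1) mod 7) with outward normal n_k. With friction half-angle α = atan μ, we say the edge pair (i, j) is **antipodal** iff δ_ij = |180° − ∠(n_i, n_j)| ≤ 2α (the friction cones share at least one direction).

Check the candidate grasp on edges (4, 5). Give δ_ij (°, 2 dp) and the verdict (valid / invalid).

α = atan 0.6 = 30.96°;  2α = 61.93°
edge 4: e_4 = (+0.85, +1.23);  n_4 = (+0.8227, -0.5685)
edge 5: e_5 = (-1.07, +4.29);  n_5 = (+0.9703, +0.2420)
∠(n_4, n_5) = 48.65°
δ = |180° − 48.65°| = 131.35°
131.35° > 2α = 61.93°  →  invalid

δ = 131.35°, invalid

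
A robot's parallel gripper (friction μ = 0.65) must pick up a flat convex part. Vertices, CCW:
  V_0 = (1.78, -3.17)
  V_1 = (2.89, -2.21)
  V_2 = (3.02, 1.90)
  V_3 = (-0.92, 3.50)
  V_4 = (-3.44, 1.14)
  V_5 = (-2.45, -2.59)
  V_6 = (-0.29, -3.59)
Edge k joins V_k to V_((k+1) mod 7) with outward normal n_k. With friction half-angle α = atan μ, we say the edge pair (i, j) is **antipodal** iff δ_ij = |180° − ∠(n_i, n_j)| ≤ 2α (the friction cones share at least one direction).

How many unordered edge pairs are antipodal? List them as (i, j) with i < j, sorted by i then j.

α = atan 0.65 = 33.02°;  2α = 66.05°
n_0 = (+0.6542, -0.7564)
n_1 = (+0.9995, -0.0316)
n_2 = (+0.3763, +0.9265)
n_3 = (-0.6836, +0.7299)
n_4 = (-0.9665, -0.2565)
n_5 = (-0.4201, -0.9075)
n_6 = (+0.1988, -0.9800)
  (0,1): δ = 132.67°  ·
  (0,2): δ = 62.96°  ✓
  (0,3): δ = 2.27°  ✓
  (0,4): δ = 64.01°  ✓
  (0,5): δ = 114.30°  ·
  (0,6): δ = 150.61°  ·
  (1,2): δ = 110.29°  ·
  (1,3): δ = 45.07°  ✓
  (1,4): δ = 16.68°  ✓
  (1,5): δ = 66.97°  ·
  (1,6): δ = 103.28°  ·
  (2,3): δ = 114.78°  ·
  (2,4): δ = 53.03°  ✓
  (2,5): δ = 2.74°  ✓
  (2,6): δ = 33.57°  ✓
  (3,4): δ = 118.26°  ·
  (3,5): δ = 67.96°  ·
  (3,6): δ = 31.65°  ✓
  (4,5): δ = 129.71°  ·
  (4,6): δ = 93.39°  ·
  (5,6): δ = 143.69°  ·
antipodal pairs: 9

count = 9; pairs: (0,2), (0,3), (0,4), (1,3), (1,4), (2,4), (2,5), (2,6), (3,6)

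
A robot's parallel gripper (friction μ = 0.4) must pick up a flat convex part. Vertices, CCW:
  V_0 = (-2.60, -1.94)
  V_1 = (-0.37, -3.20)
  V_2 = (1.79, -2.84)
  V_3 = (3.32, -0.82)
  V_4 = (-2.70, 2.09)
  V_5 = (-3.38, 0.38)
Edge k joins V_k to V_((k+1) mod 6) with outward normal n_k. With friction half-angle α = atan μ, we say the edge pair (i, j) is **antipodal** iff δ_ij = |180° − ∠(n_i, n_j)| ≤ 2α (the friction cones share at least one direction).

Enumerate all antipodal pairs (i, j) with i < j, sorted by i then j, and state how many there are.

count = 3; pairs: (0,3), (1,3), (2,4)

α = atan 0.4 = 21.80°;  2α = 43.60°
n_0 = (-0.4919, -0.8706)
n_1 = (+0.1644, -0.9864)
n_2 = (+0.7971, -0.6038)
n_3 = (+0.4352, +0.9003)
n_4 = (-0.9292, +0.3695)
n_5 = (-0.9479, -0.3187)
  (0,1): δ = 141.07°  ·
  (0,2): δ = 97.67°  ·
  (0,3): δ = 3.67°  ✓
  (0,4): δ = 97.78°  ·
  (0,5): δ = 138.05°  ·
  (1,2): δ = 136.60°  ·
  (1,3): δ = 35.26°  ✓
  (1,4): δ = 58.85°  ·
  (1,5): δ = 99.12°  ·
  (2,3): δ = 78.66°  ·
  (2,4): δ = 15.46°  ✓
  (2,5): δ = 55.72°  ·
  (3,4): δ = 85.89°  ·
  (3,5): δ = 45.62°  ·
  (4,5): δ = 139.73°  ·
antipodal pairs: 3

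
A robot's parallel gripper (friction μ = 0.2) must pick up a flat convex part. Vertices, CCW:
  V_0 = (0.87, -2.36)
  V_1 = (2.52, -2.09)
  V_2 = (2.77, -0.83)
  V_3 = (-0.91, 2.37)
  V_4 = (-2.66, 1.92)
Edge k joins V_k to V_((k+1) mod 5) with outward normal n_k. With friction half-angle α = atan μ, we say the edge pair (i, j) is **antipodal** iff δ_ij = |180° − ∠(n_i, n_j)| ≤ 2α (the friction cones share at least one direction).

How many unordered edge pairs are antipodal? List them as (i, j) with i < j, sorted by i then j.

count = 2; pairs: (0,3), (2,4)

α = atan 0.2 = 11.31°;  2α = 22.62°
n_0 = (+0.1615, -0.9869)
n_1 = (+0.9809, -0.1946)
n_2 = (+0.6562, +0.7546)
n_3 = (-0.2490, +0.9685)
n_4 = (-0.7715, -0.6363)
  (0,1): δ = 110.52°  ·
  (0,2): δ = 50.30°  ·
  (0,3): δ = 5.13°  ✓
  (0,4): δ = 120.22°  ·
  (1,2): δ = 119.79°  ·
  (1,3): δ = 64.36°  ·
  (1,4): δ = 50.74°  ·
  (2,3): δ = 124.57°  ·
  (2,4): δ = 9.48°  ✓
  (3,4): δ = 64.91°  ·
antipodal pairs: 2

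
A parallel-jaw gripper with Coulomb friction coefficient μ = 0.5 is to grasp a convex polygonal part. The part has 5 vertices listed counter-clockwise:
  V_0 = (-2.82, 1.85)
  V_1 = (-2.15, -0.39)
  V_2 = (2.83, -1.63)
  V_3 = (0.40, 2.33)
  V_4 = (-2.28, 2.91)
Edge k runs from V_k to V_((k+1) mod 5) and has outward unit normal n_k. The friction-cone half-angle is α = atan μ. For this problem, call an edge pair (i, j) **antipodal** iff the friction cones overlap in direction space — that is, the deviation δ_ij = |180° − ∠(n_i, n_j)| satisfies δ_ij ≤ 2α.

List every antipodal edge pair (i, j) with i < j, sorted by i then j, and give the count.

count = 3; pairs: (0,2), (1,2), (1,3)

α = atan 0.5 = 26.57°;  2α = 53.13°
n_0 = (-0.9581, -0.2866)
n_1 = (-0.2416, -0.9704)
n_2 = (+0.8523, +0.5230)
n_3 = (+0.2115, +0.9774)
n_4 = (-0.8910, +0.4539)
  (0,1): δ = 120.63°  ·
  (0,2): δ = 14.88°  ✓
  (0,3): δ = 61.14°  ·
  (0,4): δ = 136.35°  ·
  (1,2): δ = 44.48°  ✓
  (1,3): δ = 1.77°  ✓
  (1,4): δ = 76.99°  ·
  (2,3): δ = 133.75°  ·
  (2,4): δ = 58.53°  ·
  (3,4): δ = 104.78°  ·
antipodal pairs: 3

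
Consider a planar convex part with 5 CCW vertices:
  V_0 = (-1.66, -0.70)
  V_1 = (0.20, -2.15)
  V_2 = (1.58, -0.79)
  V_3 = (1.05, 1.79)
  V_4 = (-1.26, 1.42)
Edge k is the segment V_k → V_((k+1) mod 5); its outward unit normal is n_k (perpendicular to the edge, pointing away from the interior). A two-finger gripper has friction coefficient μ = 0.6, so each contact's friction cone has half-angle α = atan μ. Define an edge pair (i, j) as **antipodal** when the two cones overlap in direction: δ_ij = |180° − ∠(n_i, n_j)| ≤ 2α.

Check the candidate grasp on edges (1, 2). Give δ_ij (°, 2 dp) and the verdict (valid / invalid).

α = atan 0.6 = 30.96°;  2α = 61.93°
edge 1: e_1 = (+1.38, +1.36);  n_1 = (+0.7019, -0.7122)
edge 2: e_2 = (-0.53, +2.58);  n_2 = (+0.9795, +0.2012)
∠(n_1, n_2) = 57.03°
δ = |180° − 57.03°| = 122.97°
122.97° > 2α = 61.93°  →  invalid

δ = 122.97°, invalid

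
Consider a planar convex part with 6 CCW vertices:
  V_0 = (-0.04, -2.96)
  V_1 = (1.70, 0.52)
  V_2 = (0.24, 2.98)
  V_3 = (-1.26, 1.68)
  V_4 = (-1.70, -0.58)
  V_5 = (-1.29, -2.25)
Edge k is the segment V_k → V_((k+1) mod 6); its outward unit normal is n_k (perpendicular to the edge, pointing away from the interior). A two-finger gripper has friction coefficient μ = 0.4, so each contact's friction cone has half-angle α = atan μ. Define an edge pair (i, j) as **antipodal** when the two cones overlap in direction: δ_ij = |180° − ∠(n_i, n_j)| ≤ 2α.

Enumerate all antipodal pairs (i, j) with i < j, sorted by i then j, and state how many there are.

α = atan 0.4 = 21.80°;  2α = 43.60°
n_0 = (+0.8944, -0.4472)
n_1 = (+0.8600, +0.5104)
n_2 = (-0.6549, +0.7557)
n_3 = (-0.9816, +0.1911)
n_4 = (-0.9712, -0.2384)
n_5 = (-0.4939, -0.8695)
  (0,1): δ = 122.75°  ·
  (0,2): δ = 22.52°  ✓
  (0,3): δ = 15.55°  ✓
  (0,4): δ = 40.36°  ✓
  (0,5): δ = 86.97°  ·
  (1,2): δ = 79.77°  ·
  (1,3): δ = 41.71°  ✓
  (1,4): δ = 16.90°  ✓
  (1,5): δ = 29.71°  ✓
  (2,3): δ = 141.93°  ·
  (2,4): δ = 117.12°  ·
  (2,5): δ = 70.51°  ·
  (3,4): δ = 155.19°  ·
  (3,5): δ = 108.58°  ·
  (4,5): δ = 133.39°  ·
antipodal pairs: 6

count = 6; pairs: (0,2), (0,3), (0,4), (1,3), (1,4), (1,5)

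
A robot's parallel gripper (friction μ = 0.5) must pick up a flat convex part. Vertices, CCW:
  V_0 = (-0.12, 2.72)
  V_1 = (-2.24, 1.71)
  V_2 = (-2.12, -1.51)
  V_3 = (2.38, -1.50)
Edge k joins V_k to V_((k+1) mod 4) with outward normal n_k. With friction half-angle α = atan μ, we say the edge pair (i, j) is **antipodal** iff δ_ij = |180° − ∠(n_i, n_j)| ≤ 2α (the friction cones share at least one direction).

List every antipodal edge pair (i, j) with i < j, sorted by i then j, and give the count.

count = 2; pairs: (0,2), (1,3)

α = atan 0.5 = 26.57°;  2α = 53.13°
n_0 = (-0.4301, +0.9028)
n_1 = (-0.9993, -0.0372)
n_2 = (+0.0022, -1.0000)
n_3 = (+0.8604, +0.5097)
  (0,1): δ = 113.34°  ·
  (0,2): δ = 25.35°  ✓
  (0,3): δ = 95.17°  ·
  (1,2): δ = 92.01°  ·
  (1,3): δ = 28.51°  ✓
  (2,3): δ = 59.48°  ·
antipodal pairs: 2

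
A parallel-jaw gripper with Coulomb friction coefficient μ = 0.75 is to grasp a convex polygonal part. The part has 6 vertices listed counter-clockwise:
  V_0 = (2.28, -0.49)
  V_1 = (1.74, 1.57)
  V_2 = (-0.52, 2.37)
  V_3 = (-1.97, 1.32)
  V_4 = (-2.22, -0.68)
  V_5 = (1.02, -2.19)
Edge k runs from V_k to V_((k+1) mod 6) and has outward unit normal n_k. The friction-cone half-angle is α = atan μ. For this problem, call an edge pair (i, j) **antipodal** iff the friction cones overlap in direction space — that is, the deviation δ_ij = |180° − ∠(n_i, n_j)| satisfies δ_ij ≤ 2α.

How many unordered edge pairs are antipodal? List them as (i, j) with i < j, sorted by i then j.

α = atan 0.75 = 36.87°;  2α = 73.74°
n_0 = (+0.9673, +0.2536)
n_1 = (+0.3337, +0.9427)
n_2 = (-0.5865, +0.8099)
n_3 = (-0.9923, +0.1240)
n_4 = (-0.4224, -0.9064)
n_5 = (+0.8034, -0.5955)
  (0,1): δ = 124.18°  ·
  (0,2): δ = 68.78°  ✓
  (0,3): δ = 21.81°  ✓
  (0,4): δ = 50.32°  ✓
  (0,5): δ = 128.77°  ·
  (1,2): δ = 124.60°  ·
  (1,3): δ = 77.63°  ·
  (1,4): δ = 5.49°  ✓
  (1,5): δ = 72.95°  ✓
  (2,3): δ = 133.03°  ·
  (2,4): δ = 60.90°  ✓
  (2,5): δ = 17.55°  ✓
  (3,4): δ = 107.86°  ·
  (3,5): δ = 29.42°  ✓
  (4,5): δ = 101.56°  ·
antipodal pairs: 8

count = 8; pairs: (0,2), (0,3), (0,4), (1,4), (1,5), (2,4), (2,5), (3,5)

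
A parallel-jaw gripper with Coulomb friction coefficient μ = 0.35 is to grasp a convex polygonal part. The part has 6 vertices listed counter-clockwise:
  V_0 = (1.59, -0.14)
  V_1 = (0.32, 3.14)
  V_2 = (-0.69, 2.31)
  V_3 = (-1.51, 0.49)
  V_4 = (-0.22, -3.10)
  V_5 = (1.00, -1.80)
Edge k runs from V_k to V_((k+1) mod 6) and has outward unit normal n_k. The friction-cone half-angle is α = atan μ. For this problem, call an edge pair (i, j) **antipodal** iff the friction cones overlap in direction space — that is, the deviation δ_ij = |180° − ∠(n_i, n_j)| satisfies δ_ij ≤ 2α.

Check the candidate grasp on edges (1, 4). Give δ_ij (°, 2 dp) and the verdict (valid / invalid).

α = atan 0.35 = 19.29°;  2α = 38.58°
edge 1: e_1 = (-1.01, -0.83);  n_1 = (-0.6349, +0.7726)
edge 4: e_4 = (+1.22, +1.30);  n_4 = (+0.7292, -0.6843)
∠(n_1, n_4) = 172.59°
δ = |180° − 172.59°| = 7.41°
7.41° ≤ 2α = 38.58°  →  valid

δ = 7.41°, valid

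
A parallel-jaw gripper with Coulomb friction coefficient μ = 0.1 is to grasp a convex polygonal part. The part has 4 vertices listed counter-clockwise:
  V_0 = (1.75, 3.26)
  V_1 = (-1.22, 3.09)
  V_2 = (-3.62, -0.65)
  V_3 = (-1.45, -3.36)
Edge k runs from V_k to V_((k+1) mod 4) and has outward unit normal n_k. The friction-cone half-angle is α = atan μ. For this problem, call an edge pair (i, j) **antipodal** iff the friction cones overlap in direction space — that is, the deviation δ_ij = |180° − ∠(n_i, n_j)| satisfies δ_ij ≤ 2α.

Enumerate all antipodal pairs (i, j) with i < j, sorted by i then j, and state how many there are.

α = atan 0.1 = 5.71°;  2α = 11.42°
n_0 = (-0.0571, +0.9984)
n_1 = (-0.8416, +0.5401)
n_2 = (-0.7806, -0.6250)
n_3 = (+0.9003, -0.4352)
  (0,1): δ = 125.96°  ·
  (0,2): δ = 54.59°  ·
  (0,3): δ = 60.93°  ·
  (1,2): δ = 108.63°  ·
  (1,3): δ = 6.89°  ✓
  (2,3): δ = 64.48°  ·
antipodal pairs: 1

count = 1; pairs: (1,3)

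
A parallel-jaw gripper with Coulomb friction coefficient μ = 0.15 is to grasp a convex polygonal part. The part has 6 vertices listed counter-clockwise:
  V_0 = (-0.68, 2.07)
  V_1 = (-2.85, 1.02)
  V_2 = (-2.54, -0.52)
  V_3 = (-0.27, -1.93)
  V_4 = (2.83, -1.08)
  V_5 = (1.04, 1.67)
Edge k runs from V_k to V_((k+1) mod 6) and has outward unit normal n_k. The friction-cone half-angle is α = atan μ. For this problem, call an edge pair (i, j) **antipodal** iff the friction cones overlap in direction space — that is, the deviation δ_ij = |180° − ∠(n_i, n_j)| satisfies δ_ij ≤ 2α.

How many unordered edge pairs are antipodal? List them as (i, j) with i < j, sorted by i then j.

α = atan 0.15 = 8.53°;  2α = 17.06°
n_0 = (-0.4356, +0.9002)
n_1 = (-0.9803, -0.1973)
n_2 = (-0.5276, -0.8495)
n_3 = (+0.2644, -0.9644)
n_4 = (+0.8381, +0.5455)
n_5 = (+0.2265, +0.9740)
  (0,1): δ = 104.44°  ·
  (0,2): δ = 57.67°  ·
  (0,3): δ = 10.49°  ✓
  (0,4): δ = 97.24°  ·
  (0,5): δ = 141.09°  ·
  (1,2): δ = 133.23°  ·
  (1,3): δ = 86.05°  ·
  (1,4): δ = 21.68°  ·
  (1,5): δ = 65.53°  ·
  (2,3): δ = 132.82°  ·
  (2,4): δ = 25.09°  ·
  (2,5): δ = 18.75°  ·
  (3,4): δ = 72.27°  ·
  (3,5): δ = 28.43°  ·
  (4,5): δ = 136.15°  ·
antipodal pairs: 1

count = 1; pairs: (0,3)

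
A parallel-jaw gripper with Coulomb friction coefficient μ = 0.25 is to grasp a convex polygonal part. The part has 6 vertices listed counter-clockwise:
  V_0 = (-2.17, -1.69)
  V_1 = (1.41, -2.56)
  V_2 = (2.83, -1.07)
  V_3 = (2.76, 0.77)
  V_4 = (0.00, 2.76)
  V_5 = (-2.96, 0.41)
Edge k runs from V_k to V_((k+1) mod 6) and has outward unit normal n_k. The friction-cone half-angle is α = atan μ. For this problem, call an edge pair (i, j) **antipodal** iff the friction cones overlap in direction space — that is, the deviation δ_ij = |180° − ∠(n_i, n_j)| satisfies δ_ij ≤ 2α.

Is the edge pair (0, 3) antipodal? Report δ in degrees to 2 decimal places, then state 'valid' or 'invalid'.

α = atan 0.25 = 14.04°;  2α = 28.07°
edge 0: e_0 = (+3.58, -0.87);  n_0 = (-0.2361, -0.9717)
edge 3: e_3 = (-2.76, +1.99);  n_3 = (+0.5848, +0.8111)
∠(n_0, n_3) = 157.87°
δ = |180° − 157.87°| = 22.13°
22.13° ≤ 2α = 28.07°  →  valid

δ = 22.13°, valid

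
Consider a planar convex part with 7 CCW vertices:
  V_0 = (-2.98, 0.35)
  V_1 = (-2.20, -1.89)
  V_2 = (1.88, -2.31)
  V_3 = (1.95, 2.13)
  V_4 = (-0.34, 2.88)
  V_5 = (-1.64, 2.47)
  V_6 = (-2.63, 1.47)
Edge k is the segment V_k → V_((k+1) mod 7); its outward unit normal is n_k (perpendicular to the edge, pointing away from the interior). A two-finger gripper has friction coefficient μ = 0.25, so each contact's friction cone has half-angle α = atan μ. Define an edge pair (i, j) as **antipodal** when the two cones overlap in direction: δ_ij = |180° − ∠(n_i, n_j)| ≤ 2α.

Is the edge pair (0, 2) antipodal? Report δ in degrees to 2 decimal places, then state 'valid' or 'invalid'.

α = atan 0.25 = 14.04°;  2α = 28.07°
edge 0: e_0 = (+0.78, -2.24);  n_0 = (-0.9444, -0.3288)
edge 2: e_2 = (+0.07, +4.44);  n_2 = (+0.9999, -0.0158)
∠(n_0, n_2) = 159.90°
δ = |180° − 159.90°| = 20.10°
20.10° ≤ 2α = 28.07°  →  valid

δ = 20.10°, valid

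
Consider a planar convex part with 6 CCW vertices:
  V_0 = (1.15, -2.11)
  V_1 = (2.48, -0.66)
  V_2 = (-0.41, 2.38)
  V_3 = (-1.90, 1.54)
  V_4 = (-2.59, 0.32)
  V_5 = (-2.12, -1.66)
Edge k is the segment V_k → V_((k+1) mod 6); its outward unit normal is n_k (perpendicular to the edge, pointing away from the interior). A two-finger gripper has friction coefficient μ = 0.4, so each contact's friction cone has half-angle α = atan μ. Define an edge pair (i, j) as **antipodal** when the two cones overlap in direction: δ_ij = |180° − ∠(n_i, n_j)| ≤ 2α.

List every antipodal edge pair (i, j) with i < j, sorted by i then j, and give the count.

α = atan 0.4 = 21.80°;  2α = 43.60°
n_0 = (+0.7369, -0.6760)
n_1 = (+0.7248, +0.6890)
n_2 = (-0.4911, +0.8711)
n_3 = (-0.8704, +0.4923)
n_4 = (-0.9730, -0.2310)
n_5 = (-0.1363, -0.9907)
  (0,1): δ = 93.92°  ·
  (0,2): δ = 18.06°  ✓
  (0,3): δ = 13.04°  ✓
  (0,4): δ = 55.88°  ·
  (0,5): δ = 124.69°  ·
  (1,2): δ = 104.14°  ·
  (1,3): δ = 73.04°  ·
  (1,4): δ = 30.20°  ✓
  (1,5): δ = 38.61°  ✓
  (2,3): δ = 148.90°  ·
  (2,4): δ = 106.06°  ·
  (2,5): δ = 37.25°  ✓
  (3,4): δ = 137.16°  ·
  (3,5): δ = 68.34°  ·
  (4,5): δ = 111.19°  ·
antipodal pairs: 5

count = 5; pairs: (0,2), (0,3), (1,4), (1,5), (2,5)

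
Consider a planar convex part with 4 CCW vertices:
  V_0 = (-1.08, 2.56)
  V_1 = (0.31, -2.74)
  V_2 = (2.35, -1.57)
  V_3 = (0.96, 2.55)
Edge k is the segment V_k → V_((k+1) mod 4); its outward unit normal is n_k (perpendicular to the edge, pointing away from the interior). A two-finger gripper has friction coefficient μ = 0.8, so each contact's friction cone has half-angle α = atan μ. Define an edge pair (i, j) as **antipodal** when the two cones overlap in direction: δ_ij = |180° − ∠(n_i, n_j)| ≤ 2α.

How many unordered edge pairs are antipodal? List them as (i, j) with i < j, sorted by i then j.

count = 4; pairs: (0,1), (0,2), (0,3), (1,3)

α = atan 0.8 = 38.66°;  2α = 77.32°
n_0 = (-0.9673, -0.2537)
n_1 = (+0.4975, -0.8675)
n_2 = (+0.9475, +0.3197)
n_3 = (+0.0049, +1.0000)
  (0,1): δ = 74.86°  ✓
  (0,2): δ = 3.95°  ✓
  (0,3): δ = 75.02°  ✓
  (1,2): δ = 101.19°  ·
  (1,3): δ = 30.12°  ✓
  (2,3): δ = 108.92°  ·
antipodal pairs: 4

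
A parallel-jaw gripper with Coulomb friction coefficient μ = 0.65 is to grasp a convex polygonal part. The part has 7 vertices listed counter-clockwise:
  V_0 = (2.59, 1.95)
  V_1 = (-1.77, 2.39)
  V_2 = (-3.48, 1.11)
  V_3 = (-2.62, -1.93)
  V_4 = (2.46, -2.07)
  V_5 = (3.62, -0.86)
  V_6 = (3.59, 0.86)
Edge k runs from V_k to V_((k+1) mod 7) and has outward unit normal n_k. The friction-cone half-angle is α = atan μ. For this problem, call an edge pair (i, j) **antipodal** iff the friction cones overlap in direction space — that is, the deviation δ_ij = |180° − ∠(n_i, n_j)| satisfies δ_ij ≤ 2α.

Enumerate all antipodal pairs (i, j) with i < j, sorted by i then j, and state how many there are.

count = 9; pairs: (0,3), (0,4), (1,3), (1,4), (1,5), (2,4), (2,5), (2,6), (3,6)

α = atan 0.65 = 33.02°;  2α = 66.05°
n_0 = (+0.1004, +0.9949)
n_1 = (-0.5993, +0.8006)
n_2 = (-0.9622, -0.2722)
n_3 = (-0.0275, -0.9996)
n_4 = (+0.7219, -0.6920)
n_5 = (+0.9998, +0.0174)
n_6 = (+0.7369, +0.6760)
  (0,1): δ = 137.42°  ·
  (0,2): δ = 68.44°  ·
  (0,3): δ = 4.18°  ✓
  (0,4): δ = 51.97°  ✓
  (0,5): δ = 96.76°  ·
  (0,6): δ = 138.30°  ·
  (1,2): δ = 111.02°  ·
  (1,3): δ = 38.39°  ✓
  (1,4): δ = 9.39°  ✓
  (1,5): δ = 54.18°  ✓
  (1,6): δ = 95.72°  ·
  (2,3): δ = 107.37°  ·
  (2,4): δ = 59.59°  ✓
  (2,5): δ = 14.80°  ✓
  (2,6): δ = 26.74°  ✓
  (3,4): δ = 132.21°  ·
  (3,5): δ = 87.42°  ·
  (3,6): δ = 45.89°  ✓
  (4,5): δ = 135.21°  ·
  (4,6): δ = 93.67°  ·
  (5,6): δ = 138.47°  ·
antipodal pairs: 9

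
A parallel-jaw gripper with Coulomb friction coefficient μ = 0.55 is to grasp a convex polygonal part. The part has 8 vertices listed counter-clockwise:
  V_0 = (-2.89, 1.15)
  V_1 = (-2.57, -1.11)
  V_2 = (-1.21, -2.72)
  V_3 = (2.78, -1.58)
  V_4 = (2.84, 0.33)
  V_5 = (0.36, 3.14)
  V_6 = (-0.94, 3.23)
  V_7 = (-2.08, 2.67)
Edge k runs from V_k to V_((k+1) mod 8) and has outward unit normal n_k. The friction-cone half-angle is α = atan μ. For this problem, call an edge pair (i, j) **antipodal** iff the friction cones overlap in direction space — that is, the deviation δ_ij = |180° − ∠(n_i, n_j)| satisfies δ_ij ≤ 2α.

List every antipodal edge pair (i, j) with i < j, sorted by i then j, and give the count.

count = 9; pairs: (0,3), (0,4), (1,3), (1,4), (1,5), (2,5), (2,6), (2,7), (3,7)

α = atan 0.55 = 28.81°;  2α = 57.62°
n_0 = (-0.9901, -0.1402)
n_1 = (-0.7639, -0.6453)
n_2 = (+0.2747, -0.9615)
n_3 = (+0.9995, -0.0314)
n_4 = (+0.7498, +0.6617)
n_5 = (+0.0691, +0.9976)
n_6 = (-0.4409, +0.8976)
n_7 = (-0.8825, +0.4703)
  (0,1): δ = 147.87°  ·
  (0,2): δ = 82.11°  ·
  (0,3): δ = 9.86°  ✓
  (0,4): δ = 33.37°  ✓
  (0,5): δ = 77.98°  ·
  (0,6): δ = 108.10°  ·
  (0,7): δ = 143.89°  ·
  (1,2): δ = 114.24°  ·
  (1,3): δ = 41.99°  ✓
  (1,4): δ = 1.24°  ✓
  (1,5): δ = 45.85°  ✓
  (1,6): δ = 75.97°  ·
  (1,7): δ = 111.76°  ·
  (2,3): δ = 107.74°  ·
  (2,4): δ = 64.51°  ·
  (2,5): δ = 19.91°  ✓
  (2,6): δ = 10.22°  ✓
  (2,7): δ = 46.00°  ✓
  (3,4): δ = 136.77°  ·
  (3,5): δ = 92.16°  ·
  (3,6): δ = 62.04°  ·
  (3,7): δ = 26.25°  ✓
  (4,5): δ = 135.39°  ·
  (4,6): δ = 105.27°  ·
  (4,7): δ = 69.48°  ·
  (5,6): δ = 149.88°  ·
  (5,7): δ = 114.09°  ·
  (6,7): δ = 144.21°  ·
antipodal pairs: 9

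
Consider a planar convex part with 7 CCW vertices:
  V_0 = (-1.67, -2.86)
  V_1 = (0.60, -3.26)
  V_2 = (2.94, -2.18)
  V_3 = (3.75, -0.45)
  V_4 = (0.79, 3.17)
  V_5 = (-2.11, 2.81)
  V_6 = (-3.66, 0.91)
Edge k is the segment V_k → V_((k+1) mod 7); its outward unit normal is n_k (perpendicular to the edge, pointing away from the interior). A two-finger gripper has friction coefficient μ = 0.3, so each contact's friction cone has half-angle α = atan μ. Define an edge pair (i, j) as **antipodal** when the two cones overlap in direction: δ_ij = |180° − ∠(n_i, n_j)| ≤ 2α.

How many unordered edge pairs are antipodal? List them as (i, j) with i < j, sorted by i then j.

α = atan 0.3 = 16.70°;  2α = 33.40°
n_0 = (-0.1735, -0.9848)
n_1 = (+0.4191, -0.9080)
n_2 = (+0.9056, -0.4240)
n_3 = (+0.7741, +0.6330)
n_4 = (-0.1232, +0.9924)
n_5 = (-0.7749, +0.6321)
n_6 = (-0.8844, -0.4668)
  (0,1): δ = 145.23°  ·
  (0,2): δ = 105.10°  ·
  (0,3): δ = 40.73°  ·
  (0,4): δ = 17.07°  ✓
  (0,5): δ = 60.79°  ·
  (0,6): δ = 127.82°  ·
  (1,2): δ = 139.86°  ·
  (1,3): δ = 75.50°  ·
  (1,4): δ = 17.70°  ✓
  (1,5): δ = 26.02°  ✓
  (1,6): δ = 93.05°  ·
  (2,3): δ = 115.64°  ·
  (2,4): δ = 57.83°  ·
  (2,5): δ = 14.12°  ✓
  (2,6): δ = 52.92°  ·
  (3,4): δ = 122.20°  ·
  (3,5): δ = 78.48°  ·
  (3,6): δ = 11.44°  ✓
  (4,5): δ = 136.28°  ·
  (4,6): δ = 69.25°  ·
  (5,6): δ = 112.97°  ·
antipodal pairs: 5

count = 5; pairs: (0,4), (1,4), (1,5), (2,5), (3,6)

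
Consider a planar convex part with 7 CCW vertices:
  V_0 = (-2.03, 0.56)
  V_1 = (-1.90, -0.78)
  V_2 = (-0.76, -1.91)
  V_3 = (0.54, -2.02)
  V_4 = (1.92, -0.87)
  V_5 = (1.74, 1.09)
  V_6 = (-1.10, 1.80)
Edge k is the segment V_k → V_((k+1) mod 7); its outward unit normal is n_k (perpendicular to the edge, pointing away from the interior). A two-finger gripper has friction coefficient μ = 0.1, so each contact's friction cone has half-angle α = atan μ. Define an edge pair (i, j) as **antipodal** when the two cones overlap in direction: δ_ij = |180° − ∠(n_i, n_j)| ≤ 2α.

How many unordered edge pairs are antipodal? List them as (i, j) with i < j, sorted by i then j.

α = atan 0.1 = 5.71°;  2α = 11.42°
n_0 = (-0.9953, -0.0966)
n_1 = (-0.7040, -0.7102)
n_2 = (-0.0843, -0.9964)
n_3 = (+0.6402, -0.7682)
n_4 = (+0.9958, +0.0915)
n_5 = (+0.2425, +0.9701)
n_6 = (-0.8000, +0.6000)
  (0,1): δ = 140.29°  ·
  (0,2): δ = 100.38°  ·
  (0,3): δ = 55.74°  ·
  (0,4): δ = 0.29°  ✓
  (0,5): δ = 70.42°  ·
  (0,6): δ = 137.59°  ·
  (1,2): δ = 140.09°  ·
  (1,3): δ = 95.45°  ·
  (1,4): δ = 40.01°  ·
  (1,5): δ = 30.71°  ·
  (1,6): δ = 97.88°  ·
  (2,3): δ = 135.36°  ·
  (2,4): δ = 79.92°  ·
  (2,5): δ = 9.20°  ✓
  (2,6): δ = 57.97°  ·
  (3,4): δ = 124.56°  ·
  (3,5): δ = 53.84°  ·
  (3,6): δ = 13.32°  ·
  (4,5): δ = 109.28°  ·
  (4,6): δ = 42.12°  ·
  (5,6): δ = 112.83°  ·
antipodal pairs: 2

count = 2; pairs: (0,4), (2,5)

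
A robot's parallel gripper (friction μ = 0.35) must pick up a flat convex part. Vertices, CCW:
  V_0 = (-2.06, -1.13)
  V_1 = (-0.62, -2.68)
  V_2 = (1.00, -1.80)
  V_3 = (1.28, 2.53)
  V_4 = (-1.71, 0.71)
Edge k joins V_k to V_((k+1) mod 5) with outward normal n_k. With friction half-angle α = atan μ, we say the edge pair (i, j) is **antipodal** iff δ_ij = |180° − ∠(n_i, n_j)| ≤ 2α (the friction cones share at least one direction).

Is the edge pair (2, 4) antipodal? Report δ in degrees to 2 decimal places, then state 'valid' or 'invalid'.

δ = 7.07°, valid

α = atan 0.35 = 19.29°;  2α = 38.58°
edge 2: e_2 = (+0.28, +4.33);  n_2 = (+0.9979, -0.0645)
edge 4: e_4 = (-0.35, -1.84);  n_4 = (-0.9824, +0.1869)
∠(n_2, n_4) = 172.93°
δ = |180° − 172.93°| = 7.07°
7.07° ≤ 2α = 38.58°  →  valid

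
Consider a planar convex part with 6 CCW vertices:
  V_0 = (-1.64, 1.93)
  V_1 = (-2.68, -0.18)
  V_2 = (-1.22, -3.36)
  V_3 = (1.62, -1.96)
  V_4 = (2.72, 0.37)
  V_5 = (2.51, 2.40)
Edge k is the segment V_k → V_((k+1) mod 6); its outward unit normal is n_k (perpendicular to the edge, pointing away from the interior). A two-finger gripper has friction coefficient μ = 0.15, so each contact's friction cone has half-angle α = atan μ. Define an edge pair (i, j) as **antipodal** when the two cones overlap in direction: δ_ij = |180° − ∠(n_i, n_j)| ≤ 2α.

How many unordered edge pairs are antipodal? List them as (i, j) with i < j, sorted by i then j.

α = atan 0.15 = 8.53°;  2α = 17.06°
n_0 = (-0.8970, +0.4421)
n_1 = (-0.9088, -0.4172)
n_2 = (+0.4422, -0.8969)
n_3 = (+0.9043, -0.4269)
n_4 = (+0.9947, +0.1029)
n_5 = (-0.1125, +0.9936)
  (0,1): δ = 129.10°  ·
  (0,2): δ = 37.52°  ·
  (0,3): δ = 0.97°  ✓
  (0,4): δ = 32.14°  ·
  (0,5): δ = 122.70°  ·
  (1,2): δ = 88.42°  ·
  (1,3): δ = 49.93°  ·
  (1,4): δ = 18.75°  ·
  (1,5): δ = 71.80°  ·
  (2,3): δ = 141.51°  ·
  (2,4): δ = 110.34°  ·
  (2,5): δ = 19.78°  ·
  (3,4): δ = 148.82°  ·
  (3,5): δ = 58.27°  ·
  (4,5): δ = 89.44°  ·
antipodal pairs: 1

count = 1; pairs: (0,3)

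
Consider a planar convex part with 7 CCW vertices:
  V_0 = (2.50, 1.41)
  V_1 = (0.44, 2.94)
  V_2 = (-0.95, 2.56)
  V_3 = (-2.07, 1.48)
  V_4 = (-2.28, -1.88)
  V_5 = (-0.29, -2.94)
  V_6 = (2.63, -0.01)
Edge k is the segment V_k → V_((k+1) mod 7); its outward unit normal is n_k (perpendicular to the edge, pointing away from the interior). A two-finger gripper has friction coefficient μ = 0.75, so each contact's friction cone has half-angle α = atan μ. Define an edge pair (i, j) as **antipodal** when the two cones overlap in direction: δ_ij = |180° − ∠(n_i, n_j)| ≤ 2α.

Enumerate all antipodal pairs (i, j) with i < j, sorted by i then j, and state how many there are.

count = 10; pairs: (0,3), (0,4), (1,4), (1,5), (2,4), (2,5), (2,6), (3,5), (3,6), (4,6)

α = atan 0.75 = 36.87°;  2α = 73.74°
n_0 = (+0.5963, +0.8028)
n_1 = (-0.2637, +0.9646)
n_2 = (-0.6941, +0.7198)
n_3 = (-0.9981, +0.0624)
n_4 = (-0.4701, -0.8826)
n_5 = (+0.7083, -0.7059)
n_6 = (+0.9958, +0.0912)
  (0,1): δ = 128.11°  ·
  (0,2): δ = 99.44°  ·
  (0,3): δ = 56.97°  ✓
  (0,4): δ = 8.56°  ✓
  (0,5): δ = 81.70°  ·
  (0,6): δ = 131.83°  ·
  (1,2): δ = 151.33°  ·
  (1,3): δ = 108.87°  ·
  (1,4): δ = 43.33°  ✓
  (1,5): δ = 29.81°  ✓
  (1,6): δ = 79.94°  ·
  (2,3): δ = 137.53°  ·
  (2,4): δ = 72.00°  ✓
  (2,5): δ = 1.14°  ✓
  (2,6): δ = 51.27°  ✓
  (3,4): δ = 114.47°  ·
  (3,5): δ = 41.33°  ✓
  (3,6): δ = 8.81°  ✓
  (4,5): δ = 106.86°  ·
  (4,6): δ = 56.73°  ✓
  (5,6): δ = 129.87°  ·
antipodal pairs: 10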